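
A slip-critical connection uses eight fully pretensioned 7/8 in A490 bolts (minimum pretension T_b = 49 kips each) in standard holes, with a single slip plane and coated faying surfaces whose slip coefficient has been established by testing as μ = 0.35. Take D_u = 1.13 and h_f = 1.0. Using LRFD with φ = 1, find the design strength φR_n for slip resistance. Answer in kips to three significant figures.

R_n = μ · D_u · h_f · T_b · n_s · n_b = 0.35 × 1.13 × 1.0 × 49 × 1 × 8 = 155 kips.
Design strength φR_n = 1 × 155 = 155 kips.

155 kips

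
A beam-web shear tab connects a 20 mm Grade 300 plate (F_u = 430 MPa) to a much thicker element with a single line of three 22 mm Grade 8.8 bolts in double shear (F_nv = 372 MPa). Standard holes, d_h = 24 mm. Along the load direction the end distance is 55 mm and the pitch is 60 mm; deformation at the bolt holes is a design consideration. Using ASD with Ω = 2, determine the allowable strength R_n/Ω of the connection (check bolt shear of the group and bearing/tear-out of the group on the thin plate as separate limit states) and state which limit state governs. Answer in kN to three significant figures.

Bolt shear: A_b = π·22²/4 = 380.1 mm²; R_n = 372 × 380.1 × 3 × 2 / 1000 = 848.5 kN → 848.5 / 2 = 424 kN.
Bearing (1.2 l_c t F_u ≤ 2.4 d t F_u): upper limit = 2.4·22·20·430 / 1000 = 454.1 kN.
  Edge l_c = 55 − 24/2 = 43 → r_n = 443.8 kN; interior l_c = 60 − 24 = 36 → r_n = 371.5 kN.
  R_n,bearing = 1·443.8 + 2·371.5 = 1187 kN → 1187 / 2 = 593 kN.
Bolt shear governs: 424 kN.

424 kN (bolt shear governs)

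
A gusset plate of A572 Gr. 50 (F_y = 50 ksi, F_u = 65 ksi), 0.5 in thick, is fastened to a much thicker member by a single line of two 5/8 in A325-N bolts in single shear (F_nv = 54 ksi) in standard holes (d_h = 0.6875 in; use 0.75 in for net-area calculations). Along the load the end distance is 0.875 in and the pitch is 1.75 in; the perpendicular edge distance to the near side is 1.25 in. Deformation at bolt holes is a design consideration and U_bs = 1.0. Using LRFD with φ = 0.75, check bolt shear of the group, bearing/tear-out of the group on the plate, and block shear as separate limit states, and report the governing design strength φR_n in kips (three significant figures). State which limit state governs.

Bolt shear: A_b = π·0.625²/4 = 0.3068 in²; R_n = 54 × 0.3068 × 2 × 1 = 33.13 kips → 0.75 × 33.13 = 24.9 kips.
Bearing: edge l_c = 0.5312, r_n = 20.72 kips; interior l_c = 1.062, r_n = 41.44 kips; R_n = 20.72 + 1·41.44 = 62.16 kips → 46.6 kips.
Block shear: A_gv = 1.312, A_nv = 0.75, A_nt = 0.4375 in²; R_n = min(0.6F_uA_nv, 0.6F_yA_gv) + U_bs·F_u·A_nt = 57.69 kips → 43.3 kips.
Bolt shear governs: 24.9 kips.

24.9 kips (bolt shear governs)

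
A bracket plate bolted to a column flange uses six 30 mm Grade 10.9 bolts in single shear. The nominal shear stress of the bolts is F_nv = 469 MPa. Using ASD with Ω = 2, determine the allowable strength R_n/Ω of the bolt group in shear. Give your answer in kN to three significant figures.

995 kN

A_b = π × 30² / 4 = 706.9 mm².
R_n = F_nv · A_b · n · n_s = 469 × 706.9 × 6 × 1 / 1000 = 1989 kN.
Allowable strength R_n/Ω = 1989 / 2 = 995 kN.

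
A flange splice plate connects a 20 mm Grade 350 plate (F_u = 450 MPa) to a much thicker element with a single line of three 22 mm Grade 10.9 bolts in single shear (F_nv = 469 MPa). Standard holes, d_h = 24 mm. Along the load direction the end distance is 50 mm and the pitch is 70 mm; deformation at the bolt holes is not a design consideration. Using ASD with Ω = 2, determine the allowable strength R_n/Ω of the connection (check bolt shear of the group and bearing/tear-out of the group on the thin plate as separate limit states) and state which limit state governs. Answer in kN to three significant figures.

Bolt shear: A_b = π·22²/4 = 380.1 mm²; R_n = 469 × 380.1 × 3 × 1 / 1000 = 534.8 kN → 534.8 / 2 = 267 kN.
Bearing (1.5 l_c t F_u ≤ 3.0 d t F_u): upper limit = 3.0·22·20·450 / 1000 = 594 kN.
  Edge l_c = 50 − 24/2 = 38 → r_n = 513 kN; interior l_c = 70 − 24 = 46 → r_n = 594 kN.
  R_n,bearing = 1·513 + 2·594 = 1701 kN → 1701 / 2 = 850 kN.
Bolt shear governs: 267 kN.

267 kN (bolt shear governs)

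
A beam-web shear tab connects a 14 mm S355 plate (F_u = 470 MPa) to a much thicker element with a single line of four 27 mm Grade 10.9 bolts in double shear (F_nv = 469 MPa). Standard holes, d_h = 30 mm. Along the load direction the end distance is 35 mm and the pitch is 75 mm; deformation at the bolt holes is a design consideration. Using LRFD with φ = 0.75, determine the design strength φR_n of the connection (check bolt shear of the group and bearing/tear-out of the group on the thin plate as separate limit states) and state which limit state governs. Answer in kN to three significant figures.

Bolt shear: A_b = π·27²/4 = 572.6 mm²; R_n = 469 × 572.6 × 4 × 2 / 1000 = 2148 kN → 0.75 × 2148 = 1610 kN.
Bearing (1.2 l_c t F_u ≤ 2.4 d t F_u): upper limit = 2.4·27·14·470 / 1000 = 426.4 kN.
  Edge l_c = 35 − 30/2 = 20 → r_n = 157.9 kN; interior l_c = 75 − 30 = 45 → r_n = 355.3 kN.
  R_n,bearing = 1·157.9 + 3·355.3 = 1224 kN → 0.75 × 1224 = 918 kN.
Bearing governs: 918 kN.

918 kN (bearing governs)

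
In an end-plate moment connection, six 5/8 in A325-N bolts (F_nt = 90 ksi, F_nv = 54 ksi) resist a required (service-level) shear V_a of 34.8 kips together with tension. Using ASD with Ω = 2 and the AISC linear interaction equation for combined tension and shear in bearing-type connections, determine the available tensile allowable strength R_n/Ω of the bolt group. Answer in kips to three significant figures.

49.7 kips

A_b = π·0.625²/4 = 0.3068 in²; f_rv = 34.8 / (6 × 0.3068) = 18.91 ksi.
F'_nt = 1.3 F_nt − (Ω F_nt / F_nv) f_rv = 1.3·90 − (2·90/54)·18.91 = 53.98 ksi, capped at F_nt → F'_nt = 53.98 ksi.
R_n = F'_nt · A_b · n = 53.98 × 0.3068 × 6 = 99.37 kips.
Allowable strength R_n/Ω = 99.37 / 2 = 49.7 kips.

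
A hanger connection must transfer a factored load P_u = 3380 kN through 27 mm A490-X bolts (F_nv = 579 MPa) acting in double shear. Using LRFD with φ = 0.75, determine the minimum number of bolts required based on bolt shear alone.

A_b = π·27²/4 = 572.6 mm².
Per-bolt design strength φR_n = 0.75 × 579 × 572.6 × 2 / 1000 = 497.3 kN.
n ≥ 3380 / 497.3 = 6.797 → use 7 bolts.

7 bolts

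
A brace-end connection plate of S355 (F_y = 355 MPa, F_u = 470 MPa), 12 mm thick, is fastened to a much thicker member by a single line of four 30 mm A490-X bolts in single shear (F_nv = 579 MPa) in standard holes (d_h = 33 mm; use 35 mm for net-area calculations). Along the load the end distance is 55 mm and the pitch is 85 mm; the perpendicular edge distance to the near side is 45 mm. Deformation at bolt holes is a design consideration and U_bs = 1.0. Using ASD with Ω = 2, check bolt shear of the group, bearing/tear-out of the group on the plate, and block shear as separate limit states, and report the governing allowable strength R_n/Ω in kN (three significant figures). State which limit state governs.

395 kN (block shear governs)

Bolt shear: A_b = π·30²/4 = 706.9 mm²; R_n = 579 × 706.9 × 4 × 1 / 1000 = 1637 kN → 1637 / 2 = 819 kN.
Bearing: edge l_c = 38.5, r_n = 260.6 kN; interior l_c = 52, r_n = 351.9 kN; R_n = 260.6 + 3·351.9 = 1316 kN → 658 kN.
Block shear: A_gv = 3720, A_nv = 2250, A_nt = 330 mm²; R_n = min(0.6F_uA_nv, 0.6F_yA_gv) + U_bs·F_u·A_nt = 789.6 kN → 395 kN.
Block shear governs: 395 kN.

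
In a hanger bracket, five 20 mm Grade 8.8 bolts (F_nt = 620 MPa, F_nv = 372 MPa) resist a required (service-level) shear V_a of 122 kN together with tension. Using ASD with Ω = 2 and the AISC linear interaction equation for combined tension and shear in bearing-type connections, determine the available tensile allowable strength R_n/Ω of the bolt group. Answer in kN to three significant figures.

A_b = π·20²/4 = 314.2 mm²; f_rv = 122 × 1000 / (5 × 314.2) = 77.67 MPa.
F'_nt = 1.3 F_nt − (Ω F_nt / F_nv) f_rv = 1.3·620 − (2·620/372)·77.67 = 547.1 MPa, capped at F_nt → F'_nt = 547.1 MPa.
R_n = F'_nt · A_b · n = 547.1 × 314.2 × 5 / 1000 = 859.4 kN.
Allowable strength R_n/Ω = 859.4 / 2 = 430 kN.

430 kN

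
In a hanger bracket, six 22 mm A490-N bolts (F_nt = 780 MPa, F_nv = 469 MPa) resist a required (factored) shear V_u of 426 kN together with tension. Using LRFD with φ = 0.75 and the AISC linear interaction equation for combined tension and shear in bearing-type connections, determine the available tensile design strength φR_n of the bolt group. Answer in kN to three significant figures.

A_b = π·22²/4 = 380.1 mm²; f_rv = 426 × 1000 / (6 × 380.1) = 186.8 MPa.
F'_nt = 1.3 F_nt − (F_nt / φF_nv) f_rv = 1.3·780 − (780/(0.75·469))·186.8 = 599.8 MPa, capped at F_nt → F'_nt = 599.8 MPa.
R_n = F'_nt · A_b · n = 599.8 × 380.1 × 6 / 1000 = 1368 kN.
Design strength φR_n = 0.75 × 1368 = 1030 kN.

1030 kN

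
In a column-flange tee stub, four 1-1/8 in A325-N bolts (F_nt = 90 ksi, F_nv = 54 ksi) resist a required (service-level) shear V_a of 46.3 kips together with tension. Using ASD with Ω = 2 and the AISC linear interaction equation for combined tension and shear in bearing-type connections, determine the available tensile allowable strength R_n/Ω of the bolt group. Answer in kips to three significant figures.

155 kips

A_b = π·1.125²/4 = 0.994 in²; f_rv = 46.3 / (4 × 0.994) = 11.64 ksi.
F'_nt = 1.3 F_nt − (Ω F_nt / F_nv) f_rv = 1.3·90 − (2·90/54)·11.64 = 78.18 ksi, capped at F_nt → F'_nt = 78.18 ksi.
R_n = F'_nt · A_b · n = 78.18 × 0.994 × 4 = 310.9 kips.
Allowable strength R_n/Ω = 310.9 / 2 = 155 kips.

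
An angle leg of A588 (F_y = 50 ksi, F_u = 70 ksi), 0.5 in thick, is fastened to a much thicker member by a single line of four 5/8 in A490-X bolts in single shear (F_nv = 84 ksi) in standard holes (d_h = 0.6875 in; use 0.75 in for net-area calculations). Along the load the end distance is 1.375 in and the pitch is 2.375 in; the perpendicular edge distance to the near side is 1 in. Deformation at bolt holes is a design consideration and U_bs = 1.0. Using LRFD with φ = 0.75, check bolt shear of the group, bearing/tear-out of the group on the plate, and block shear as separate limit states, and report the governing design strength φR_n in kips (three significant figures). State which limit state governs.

77.3 kips (bolt shear governs)

Bolt shear: A_b = π·0.625²/4 = 0.3068 in²; R_n = 84 × 0.3068 × 4 × 1 = 103.1 kips → 0.75 × 103.1 = 77.3 kips.
Bearing: edge l_c = 1.031, r_n = 43.31 kips; interior l_c = 1.688, r_n = 52.5 kips; R_n = 43.31 + 3·52.5 = 200.8 kips → 151 kips.
Block shear: A_gv = 4.25, A_nv = 2.938, A_nt = 0.3125 in²; R_n = min(0.6F_uA_nv, 0.6F_yA_gv) + U_bs·F_u·A_nt = 145.2 kips → 109 kips.
Bolt shear governs: 77.3 kips.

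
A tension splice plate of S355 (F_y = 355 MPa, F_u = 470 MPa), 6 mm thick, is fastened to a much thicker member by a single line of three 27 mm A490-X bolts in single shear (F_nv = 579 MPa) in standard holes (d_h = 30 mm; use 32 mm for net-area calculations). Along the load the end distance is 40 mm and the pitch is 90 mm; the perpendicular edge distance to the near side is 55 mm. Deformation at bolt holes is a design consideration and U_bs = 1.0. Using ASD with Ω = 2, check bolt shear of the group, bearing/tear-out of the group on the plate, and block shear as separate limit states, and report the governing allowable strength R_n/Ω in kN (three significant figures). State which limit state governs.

Bolt shear: A_b = π·27²/4 = 572.6 mm²; R_n = 579 × 572.6 × 3 × 1 / 1000 = 994.5 kN → 994.5 / 2 = 497 kN.
Bearing: edge l_c = 25, r_n = 84.6 kN; interior l_c = 60, r_n = 182.7 kN; R_n = 84.6 + 2·182.7 = 450.1 kN → 225 kN.
Block shear: A_gv = 1320, A_nv = 840, A_nt = 234 mm²; R_n = min(0.6F_uA_nv, 0.6F_yA_gv) + U_bs·F_u·A_nt = 346.9 kN → 173 kN.
Block shear governs: 173 kN.

173 kN (block shear governs)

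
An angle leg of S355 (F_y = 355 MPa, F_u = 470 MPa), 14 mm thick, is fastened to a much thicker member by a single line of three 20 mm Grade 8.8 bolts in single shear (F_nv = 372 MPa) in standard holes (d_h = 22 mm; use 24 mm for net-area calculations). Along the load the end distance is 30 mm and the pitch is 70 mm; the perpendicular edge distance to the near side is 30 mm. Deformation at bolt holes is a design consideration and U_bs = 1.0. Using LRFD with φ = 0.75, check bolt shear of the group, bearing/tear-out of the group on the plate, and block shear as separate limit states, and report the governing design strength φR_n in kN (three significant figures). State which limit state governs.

263 kN (bolt shear governs)

Bolt shear: A_b = π·20²/4 = 314.2 mm²; R_n = 372 × 314.2 × 3 × 1 / 1000 = 350.6 kN → 0.75 × 350.6 = 263 kN.
Bearing: edge l_c = 19, r_n = 150 kN; interior l_c = 48, r_n = 315.8 kN; R_n = 150 + 2·315.8 = 781.7 kN → 586 kN.
Block shear: A_gv = 2380, A_nv = 1540, A_nt = 252 mm²; R_n = min(0.6F_uA_nv, 0.6F_yA_gv) + U_bs·F_u·A_nt = 552.7 kN → 415 kN.
Bolt shear governs: 263 kN.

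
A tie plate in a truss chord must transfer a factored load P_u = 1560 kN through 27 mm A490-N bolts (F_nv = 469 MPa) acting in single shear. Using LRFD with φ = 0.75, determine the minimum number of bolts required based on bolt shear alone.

A_b = π·27²/4 = 572.6 mm².
Per-bolt design strength φR_n = 0.75 × 469 × 572.6 × 1 / 1000 = 201.4 kN.
n ≥ 1560 / 201.4 = 7.746 → use 8 bolts.

8 bolts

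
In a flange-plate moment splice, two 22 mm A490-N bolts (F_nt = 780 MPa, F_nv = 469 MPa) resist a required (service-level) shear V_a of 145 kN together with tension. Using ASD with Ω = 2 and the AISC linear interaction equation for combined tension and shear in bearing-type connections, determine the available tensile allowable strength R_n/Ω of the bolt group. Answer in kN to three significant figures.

A_b = π·22²/4 = 380.1 mm²; f_rv = 145 × 1000 / (2 × 380.1) = 190.7 MPa.
F'_nt = 1.3 F_nt − (Ω F_nt / F_nv) f_rv = 1.3·780 − (2·780/469)·190.7 = 379.6 MPa, capped at F_nt → F'_nt = 379.6 MPa.
R_n = F'_nt · A_b · n = 379.6 × 380.1 × 2 / 1000 = 288.6 kN.
Allowable strength R_n/Ω = 288.6 / 2 = 144 kN.

144 kN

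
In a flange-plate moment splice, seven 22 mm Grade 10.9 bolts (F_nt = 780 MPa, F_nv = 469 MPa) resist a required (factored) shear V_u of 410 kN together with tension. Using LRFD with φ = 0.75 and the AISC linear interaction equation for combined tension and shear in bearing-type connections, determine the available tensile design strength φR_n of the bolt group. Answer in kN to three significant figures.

1340 kN

A_b = π·22²/4 = 380.1 mm²; f_rv = 410 × 1000 / (7 × 380.1) = 154.1 MPa.
F'_nt = 1.3 F_nt − (F_nt / φF_nv) f_rv = 1.3·780 − (780/(0.75·469))·154.1 = 672.3 MPa, capped at F_nt → F'_nt = 672.3 MPa.
R_n = F'_nt · A_b · n = 672.3 × 380.1 × 7 / 1000 = 1789 kN.
Design strength φR_n = 0.75 × 1789 = 1340 kN.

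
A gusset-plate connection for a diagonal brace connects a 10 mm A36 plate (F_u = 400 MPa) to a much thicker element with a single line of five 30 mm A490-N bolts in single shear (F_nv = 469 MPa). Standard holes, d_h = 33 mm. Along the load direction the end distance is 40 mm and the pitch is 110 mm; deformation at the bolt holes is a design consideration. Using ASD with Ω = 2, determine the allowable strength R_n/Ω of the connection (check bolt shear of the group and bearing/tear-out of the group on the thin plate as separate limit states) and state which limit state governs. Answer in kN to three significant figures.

Bolt shear: A_b = π·30²/4 = 706.9 mm²; R_n = 469 × 706.9 × 5 × 1 / 1000 = 1658 kN → 1658 / 2 = 829 kN.
Bearing (1.2 l_c t F_u ≤ 2.4 d t F_u): upper limit = 2.4·30·10·400 / 1000 = 288 kN.
  Edge l_c = 40 − 33/2 = 23.5 → r_n = 112.8 kN; interior l_c = 110 − 33 = 77 → r_n = 288 kN.
  R_n,bearing = 1·112.8 + 4·288 = 1265 kN → 1265 / 2 = 632 kN.
Bearing governs: 632 kN.

632 kN (bearing governs)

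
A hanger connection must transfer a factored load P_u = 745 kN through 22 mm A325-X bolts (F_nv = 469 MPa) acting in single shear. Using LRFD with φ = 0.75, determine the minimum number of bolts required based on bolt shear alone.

6 bolts

A_b = π·22²/4 = 380.1 mm².
Per-bolt design strength φR_n = 0.75 × 469 × 380.1 × 1 / 1000 = 133.7 kN.
n ≥ 745 / 133.7 = 5.572 → use 6 bolts.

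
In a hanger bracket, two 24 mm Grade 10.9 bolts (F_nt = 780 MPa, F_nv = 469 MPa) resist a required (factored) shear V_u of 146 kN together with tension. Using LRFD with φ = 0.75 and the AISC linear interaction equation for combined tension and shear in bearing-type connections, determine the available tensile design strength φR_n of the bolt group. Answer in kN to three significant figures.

445 kN

A_b = π·24²/4 = 452.4 mm²; f_rv = 146 × 1000 / (2 × 452.4) = 161.4 MPa.
F'_nt = 1.3 F_nt − (F_nt / φF_nv) f_rv = 1.3·780 − (780/(0.75·469))·161.4 = 656.2 MPa, capped at F_nt → F'_nt = 656.2 MPa.
R_n = F'_nt · A_b · n = 656.2 × 452.4 × 2 / 1000 = 593.7 kN.
Design strength φR_n = 0.75 × 593.7 = 445 kN.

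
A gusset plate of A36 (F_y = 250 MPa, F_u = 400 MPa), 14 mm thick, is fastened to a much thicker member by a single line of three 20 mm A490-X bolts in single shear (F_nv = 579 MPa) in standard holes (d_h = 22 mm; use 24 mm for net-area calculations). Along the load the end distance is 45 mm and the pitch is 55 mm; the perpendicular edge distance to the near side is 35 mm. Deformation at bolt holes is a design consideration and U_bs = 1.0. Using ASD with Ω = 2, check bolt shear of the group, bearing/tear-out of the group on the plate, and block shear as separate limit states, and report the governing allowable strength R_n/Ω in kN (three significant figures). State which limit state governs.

224 kN (block shear governs)

Bolt shear: A_b = π·20²/4 = 314.2 mm²; R_n = 579 × 314.2 × 3 × 1 / 1000 = 545.7 kN → 545.7 / 2 = 273 kN.
Bearing: edge l_c = 34, r_n = 228.5 kN; interior l_c = 33, r_n = 221.8 kN; R_n = 228.5 + 2·221.8 = 672 kN → 336 kN.
Block shear: A_gv = 2170, A_nv = 1330, A_nt = 322 mm²; R_n = min(0.6F_uA_nv, 0.6F_yA_gv) + U_bs·F_u·A_nt = 448 kN → 224 kN.
Block shear governs: 224 kN.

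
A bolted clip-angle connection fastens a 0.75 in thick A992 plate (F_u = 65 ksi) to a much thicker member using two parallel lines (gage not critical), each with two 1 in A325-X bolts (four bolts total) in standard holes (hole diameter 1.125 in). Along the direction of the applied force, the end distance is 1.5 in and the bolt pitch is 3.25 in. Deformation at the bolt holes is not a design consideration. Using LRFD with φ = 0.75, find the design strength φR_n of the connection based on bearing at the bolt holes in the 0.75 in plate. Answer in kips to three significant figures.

Per bolt r_n = 1.5 l_c t F_u ≤ 3.0 d t F_u; upper limit = 3.0 × 1 × 0.75 × 65 = 146.2 kips.
Edge bolt: l_c = 1.5 − 1.125/2 = 0.9375 in → 1.5 × 0.9375 × 0.75 × 65 = 68.55 → r_n = 68.55 kips.
Interior bolts: l_c = 3.25 − 1.125 = 2.125 in → 1.5 × 2.125 × 0.75 × 65 = 155.4 → r_n = 146.2 kips.
R_n = 2 × 68.55 + 2 × 146.2 = 429.6 kips.
Design strength φR_n = 0.75 × 429.6 = 322 kips.

322 kips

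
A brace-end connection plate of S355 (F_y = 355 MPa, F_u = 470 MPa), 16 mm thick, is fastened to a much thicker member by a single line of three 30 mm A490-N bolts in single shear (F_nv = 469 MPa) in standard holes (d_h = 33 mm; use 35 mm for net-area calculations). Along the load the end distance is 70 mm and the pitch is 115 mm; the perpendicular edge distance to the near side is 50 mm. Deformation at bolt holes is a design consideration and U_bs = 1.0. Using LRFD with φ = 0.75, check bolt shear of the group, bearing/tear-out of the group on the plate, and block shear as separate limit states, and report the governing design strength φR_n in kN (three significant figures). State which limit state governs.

746 kN (bolt shear governs)

Bolt shear: A_b = π·30²/4 = 706.9 mm²; R_n = 469 × 706.9 × 3 × 1 / 1000 = 994.5 kN → 0.75 × 994.5 = 746 kN.
Bearing: edge l_c = 53.5, r_n = 482.8 kN; interior l_c = 82, r_n = 541.4 kN; R_n = 482.8 + 2·541.4 = 1566 kN → 1170 kN.
Block shear: A_gv = 4800, A_nv = 3400, A_nt = 520 mm²; R_n = min(0.6F_uA_nv, 0.6F_yA_gv) + U_bs·F_u·A_nt = 1203 kN → 902 kN.
Bolt shear governs: 746 kN.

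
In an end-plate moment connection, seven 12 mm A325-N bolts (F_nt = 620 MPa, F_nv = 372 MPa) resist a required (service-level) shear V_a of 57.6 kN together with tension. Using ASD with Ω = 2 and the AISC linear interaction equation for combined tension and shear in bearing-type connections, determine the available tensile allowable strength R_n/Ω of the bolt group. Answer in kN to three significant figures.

A_b = π·12²/4 = 113.1 mm²; f_rv = 57.6 × 1000 / (7 × 113.1) = 72.76 MPa.
F'_nt = 1.3 F_nt − (Ω F_nt / F_nv) f_rv = 1.3·620 − (2·620/372)·72.76 = 563.5 MPa, capped at F_nt → F'_nt = 563.5 MPa.
R_n = F'_nt · A_b · n = 563.5 × 113.1 × 7 / 1000 = 446.1 kN.
Allowable strength R_n/Ω = 446.1 / 2 = 223 kN.

223 kN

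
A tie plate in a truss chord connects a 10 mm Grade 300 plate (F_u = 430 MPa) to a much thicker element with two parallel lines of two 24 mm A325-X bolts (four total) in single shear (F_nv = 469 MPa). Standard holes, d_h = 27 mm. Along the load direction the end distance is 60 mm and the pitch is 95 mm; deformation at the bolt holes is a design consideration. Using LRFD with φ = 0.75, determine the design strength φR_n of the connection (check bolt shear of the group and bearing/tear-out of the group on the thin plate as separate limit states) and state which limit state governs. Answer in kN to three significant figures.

Bolt shear: A_b = π·24²/4 = 452.4 mm²; R_n = 469 × 452.4 × 4 × 1 / 1000 = 848.7 kN → 0.75 × 848.7 = 637 kN.
Bearing (1.2 l_c t F_u ≤ 2.4 d t F_u): upper limit = 2.4·24·10·430 / 1000 = 247.7 kN.
  Edge l_c = 60 − 27/2 = 46.5 → r_n = 239.9 kN; interior l_c = 95 − 27 = 68 → r_n = 247.7 kN.
  R_n,bearing = 2·239.9 + 2·247.7 = 975.2 kN → 0.75 × 975.2 = 731 kN.
Bolt shear governs: 637 kN.

637 kN (bolt shear governs)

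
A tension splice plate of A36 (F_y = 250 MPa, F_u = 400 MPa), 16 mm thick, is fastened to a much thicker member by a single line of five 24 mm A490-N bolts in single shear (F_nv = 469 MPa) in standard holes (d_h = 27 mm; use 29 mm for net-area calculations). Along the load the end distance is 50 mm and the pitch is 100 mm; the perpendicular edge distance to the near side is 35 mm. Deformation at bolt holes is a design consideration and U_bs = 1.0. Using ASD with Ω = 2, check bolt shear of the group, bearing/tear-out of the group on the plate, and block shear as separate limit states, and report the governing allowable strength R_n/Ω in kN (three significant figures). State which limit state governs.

Bolt shear: A_b = π·24²/4 = 452.4 mm²; R_n = 469 × 452.4 × 5 × 1 / 1000 = 1061 kN → 1061 / 2 = 530 kN.
Bearing: edge l_c = 36.5, r_n = 280.3 kN; interior l_c = 73, r_n = 368.6 kN; R_n = 280.3 + 4·368.6 = 1755 kN → 877 kN.
Block shear: A_gv = 7200, A_nv = 5112, A_nt = 328 mm²; R_n = min(0.6F_uA_nv, 0.6F_yA_gv) + U_bs·F_u·A_nt = 1211 kN → 606 kN.
Bolt shear governs: 530 kN.

530 kN (bolt shear governs)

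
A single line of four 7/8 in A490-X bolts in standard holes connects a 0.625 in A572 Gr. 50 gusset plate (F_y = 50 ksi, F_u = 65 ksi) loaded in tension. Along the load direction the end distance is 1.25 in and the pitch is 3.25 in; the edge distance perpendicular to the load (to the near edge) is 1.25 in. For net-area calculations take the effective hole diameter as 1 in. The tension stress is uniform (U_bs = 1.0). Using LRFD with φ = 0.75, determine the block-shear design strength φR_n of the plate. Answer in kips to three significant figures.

Shear plane L_v = 1.25 + 3·3.25 = 11 in; A_gv = 11 × 0.625 = 6.875 in².
A_nv = (11 − 3.5·1) × 0.625 = 4.688 in².
A_nt = (1.25 − 0.5·1) × 0.625 = 0.4688 in².
0.6 F_u A_nv = 182.8 kips; 0.6 F_y A_gv = 206.2 kips → shear rupture governs the shear term.
R_n = 182.8 + 1.0 × 65 × 0.4688 = 213.3 kips.
Design strength φR_n = 0.75 × 213.3 = 160 kips.

160 kips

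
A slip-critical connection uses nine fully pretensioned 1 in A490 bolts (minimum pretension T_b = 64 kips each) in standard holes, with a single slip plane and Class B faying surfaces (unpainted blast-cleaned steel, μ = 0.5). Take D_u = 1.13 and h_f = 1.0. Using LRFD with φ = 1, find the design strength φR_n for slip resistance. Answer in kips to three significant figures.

325 kips

R_n = μ · D_u · h_f · T_b · n_s · n_b = 0.5 × 1.13 × 1.0 × 64 × 1 × 9 = 325.4 kips.
Design strength φR_n = 1 × 325.4 = 325 kips.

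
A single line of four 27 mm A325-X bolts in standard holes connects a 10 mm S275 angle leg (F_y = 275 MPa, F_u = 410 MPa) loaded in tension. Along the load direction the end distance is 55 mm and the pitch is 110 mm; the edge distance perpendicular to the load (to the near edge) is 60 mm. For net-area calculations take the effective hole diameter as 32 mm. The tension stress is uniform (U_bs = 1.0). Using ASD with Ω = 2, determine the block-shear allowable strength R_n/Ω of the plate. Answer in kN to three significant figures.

408 kN

Shear plane L_v = 55 + 3·110 = 385 mm; A_gv = 385 × 10 = 3850 mm².
A_nv = (385 − 3.5·32) × 10 = 2730 mm².
A_nt = (60 − 0.5·32) × 10 = 440 mm².
0.6 F_u A_nv = 671.6 kN; 0.6 F_y A_gv = 635.2 kN → shear yielding governs the shear term.
R_n = 635.2 + 1.0 × 410 × 440 / 1000 = 815.6 kN.
Allowable strength R_n/Ω = 815.6 / 2 = 408 kN.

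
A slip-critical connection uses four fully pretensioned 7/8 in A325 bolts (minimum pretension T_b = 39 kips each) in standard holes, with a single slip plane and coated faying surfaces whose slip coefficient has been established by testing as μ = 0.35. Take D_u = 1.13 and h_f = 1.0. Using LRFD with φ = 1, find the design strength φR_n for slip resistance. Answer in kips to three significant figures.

61.7 kips

R_n = μ · D_u · h_f · T_b · n_s · n_b = 0.35 × 1.13 × 1.0 × 39 × 1 × 4 = 61.7 kips.
Design strength φR_n = 1 × 61.7 = 61.7 kips.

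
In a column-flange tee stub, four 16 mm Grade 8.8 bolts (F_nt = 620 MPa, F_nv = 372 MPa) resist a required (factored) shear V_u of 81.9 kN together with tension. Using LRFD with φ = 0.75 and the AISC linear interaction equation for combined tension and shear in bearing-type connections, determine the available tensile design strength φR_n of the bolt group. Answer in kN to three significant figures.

350 kN

A_b = π·16²/4 = 201.1 mm²; f_rv = 81.9 × 1000 / (4 × 201.1) = 101.8 MPa.
F'_nt = 1.3 F_nt − (F_nt / φF_nv) f_rv = 1.3·620 − (620/(0.75·372))·101.8 = 579.7 MPa, capped at F_nt → F'_nt = 579.7 MPa.
R_n = F'_nt · A_b · n = 579.7 × 201.1 × 4 / 1000 = 466.2 kN.
Design strength φR_n = 0.75 × 466.2 = 350 kN.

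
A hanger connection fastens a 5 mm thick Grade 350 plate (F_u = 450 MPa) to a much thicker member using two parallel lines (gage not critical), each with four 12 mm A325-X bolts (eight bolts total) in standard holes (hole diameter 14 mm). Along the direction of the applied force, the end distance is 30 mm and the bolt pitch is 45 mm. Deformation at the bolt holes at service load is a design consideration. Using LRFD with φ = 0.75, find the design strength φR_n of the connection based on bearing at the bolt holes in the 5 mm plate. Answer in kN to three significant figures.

Per bolt r_n = 1.2 l_c t F_u ≤ 2.4 d t F_u; upper limit = 2.4 × 12 × 5 × 450 / 1000 = 64.8 kN.
Edge bolt: l_c = 30 − 14/2 = 23 mm → 1.2 × 23 × 5 × 450 / 1000 = 62.1 → r_n = 62.1 kN.
Interior bolts: l_c = 45 − 14 = 31 mm → 1.2 × 31 × 5 × 450 / 1000 = 83.7 → r_n = 64.8 kN.
R_n = 2 × 62.1 + 6 × 64.8 = 513 kN.
Design strength φR_n = 0.75 × 513 = 385 kN.

385 kN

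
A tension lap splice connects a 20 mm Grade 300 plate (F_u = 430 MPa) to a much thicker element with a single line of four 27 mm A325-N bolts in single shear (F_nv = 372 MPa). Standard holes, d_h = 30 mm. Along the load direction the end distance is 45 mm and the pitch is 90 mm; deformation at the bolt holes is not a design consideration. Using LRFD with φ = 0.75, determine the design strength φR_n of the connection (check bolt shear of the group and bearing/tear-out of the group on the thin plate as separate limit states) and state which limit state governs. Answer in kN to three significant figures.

639 kN (bolt shear governs)

Bolt shear: A_b = π·27²/4 = 572.6 mm²; R_n = 372 × 572.6 × 4 × 1 / 1000 = 852 kN → 0.75 × 852 = 639 kN.
Bearing (1.5 l_c t F_u ≤ 3.0 d t F_u): upper limit = 3.0·27·20·430 / 1000 = 696.6 kN.
  Edge l_c = 45 − 30/2 = 30 → r_n = 387 kN; interior l_c = 90 − 30 = 60 → r_n = 696.6 kN.
  R_n,bearing = 1·387 + 3·696.6 = 2477 kN → 0.75 × 2477 = 1860 kN.
Bolt shear governs: 639 kN.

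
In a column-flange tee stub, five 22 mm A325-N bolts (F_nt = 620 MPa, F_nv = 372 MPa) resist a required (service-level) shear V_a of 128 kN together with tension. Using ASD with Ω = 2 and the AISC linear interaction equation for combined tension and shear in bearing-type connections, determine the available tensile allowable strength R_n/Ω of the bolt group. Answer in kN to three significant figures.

553 kN

A_b = π·22²/4 = 380.1 mm²; f_rv = 128 × 1000 / (5 × 380.1) = 67.34 MPa.
F'_nt = 1.3 F_nt − (Ω F_nt / F_nv) f_rv = 1.3·620 − (2·620/372)·67.34 = 581.5 MPa, capped at F_nt → F'_nt = 581.5 MPa.
R_n = F'_nt · A_b · n = 581.5 × 380.1 × 5 / 1000 = 1105 kN.
Allowable strength R_n/Ω = 1105 / 2 = 553 kN.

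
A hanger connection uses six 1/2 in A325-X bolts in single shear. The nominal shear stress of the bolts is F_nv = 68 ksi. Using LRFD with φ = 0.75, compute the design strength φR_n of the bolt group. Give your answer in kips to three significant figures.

A_b = π × 0.5² / 4 = 0.1963 in².
R_n = F_nv · A_b · n · n_s = 68 × 0.1963 × 6 × 1 = 80.11 kips.
Design strength φR_n = 0.75 × 80.11 = 60.1 kips.

60.1 kips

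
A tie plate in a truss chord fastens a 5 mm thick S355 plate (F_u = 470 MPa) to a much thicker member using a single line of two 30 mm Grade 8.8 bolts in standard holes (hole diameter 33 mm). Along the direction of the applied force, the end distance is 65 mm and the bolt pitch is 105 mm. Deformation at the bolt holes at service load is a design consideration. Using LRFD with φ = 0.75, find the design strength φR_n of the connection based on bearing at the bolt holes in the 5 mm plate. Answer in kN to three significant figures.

229 kN

Per bolt r_n = 1.2 l_c t F_u ≤ 2.4 d t F_u; upper limit = 2.4 × 30 × 5 × 470 / 1000 = 169.2 kN.
Edge bolt: l_c = 65 − 33/2 = 48.5 mm → 1.2 × 48.5 × 5 × 470 / 1000 = 136.8 → r_n = 136.8 kN.
Interior bolts: l_c = 105 − 33 = 72 mm → 1.2 × 72 × 5 × 470 / 1000 = 203 → r_n = 169.2 kN.
R_n = 1 × 136.8 + 1 × 169.2 = 306 kN.
Design strength φR_n = 0.75 × 306 = 229 kN.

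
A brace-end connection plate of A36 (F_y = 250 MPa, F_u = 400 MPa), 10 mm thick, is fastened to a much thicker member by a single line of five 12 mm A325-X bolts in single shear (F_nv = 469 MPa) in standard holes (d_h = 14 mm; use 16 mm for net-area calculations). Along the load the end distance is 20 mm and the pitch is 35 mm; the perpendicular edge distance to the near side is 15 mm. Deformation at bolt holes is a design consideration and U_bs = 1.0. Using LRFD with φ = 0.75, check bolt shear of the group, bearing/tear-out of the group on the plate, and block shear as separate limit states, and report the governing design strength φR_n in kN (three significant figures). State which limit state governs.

179 kN (block shear governs)

Bolt shear: A_b = π·12²/4 = 113.1 mm²; R_n = 469 × 113.1 × 5 × 1 / 1000 = 265.2 kN → 0.75 × 265.2 = 199 kN.
Bearing: edge l_c = 13, r_n = 62.4 kN; interior l_c = 21, r_n = 100.8 kN; R_n = 62.4 + 4·100.8 = 465.6 kN → 349 kN.
Block shear: A_gv = 1600, A_nv = 880, A_nt = 70 mm²; R_n = min(0.6F_uA_nv, 0.6F_yA_gv) + U_bs·F_u·A_nt = 239.2 kN → 179 kN.
Block shear governs: 179 kN.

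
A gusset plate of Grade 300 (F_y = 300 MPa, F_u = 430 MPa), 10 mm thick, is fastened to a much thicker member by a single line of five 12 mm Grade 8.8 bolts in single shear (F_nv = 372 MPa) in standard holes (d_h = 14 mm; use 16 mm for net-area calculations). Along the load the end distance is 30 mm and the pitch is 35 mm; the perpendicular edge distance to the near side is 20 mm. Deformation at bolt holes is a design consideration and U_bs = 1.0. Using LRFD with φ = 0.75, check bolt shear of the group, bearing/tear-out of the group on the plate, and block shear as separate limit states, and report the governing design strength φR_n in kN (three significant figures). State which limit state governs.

Bolt shear: A_b = π·12²/4 = 113.1 mm²; R_n = 372 × 113.1 × 5 × 1 / 1000 = 210.4 kN → 0.75 × 210.4 = 158 kN.
Bearing: edge l_c = 23, r_n = 118.7 kN; interior l_c = 21, r_n = 108.4 kN; R_n = 118.7 + 4·108.4 = 552.1 kN → 414 kN.
Block shear: A_gv = 1700, A_nv = 980, A_nt = 120 mm²; R_n = min(0.6F_uA_nv, 0.6F_yA_gv) + U_bs·F_u·A_nt = 304.4 kN → 228 kN.
Bolt shear governs: 158 kN.

158 kN (bolt shear governs)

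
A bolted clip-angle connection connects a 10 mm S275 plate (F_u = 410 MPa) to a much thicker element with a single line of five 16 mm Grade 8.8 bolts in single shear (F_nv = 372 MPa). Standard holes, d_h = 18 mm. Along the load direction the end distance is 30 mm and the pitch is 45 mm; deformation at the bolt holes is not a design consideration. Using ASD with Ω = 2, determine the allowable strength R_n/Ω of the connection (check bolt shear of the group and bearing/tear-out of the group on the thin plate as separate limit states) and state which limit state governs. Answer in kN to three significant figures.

Bolt shear: A_b = π·16²/4 = 201.1 mm²; R_n = 372 × 201.1 × 5 × 1 / 1000 = 374 kN → 374 / 2 = 187 kN.
Bearing (1.5 l_c t F_u ≤ 3.0 d t F_u): upper limit = 3.0·16·10·410 / 1000 = 196.8 kN.
  Edge l_c = 30 − 18/2 = 21 → r_n = 129.2 kN; interior l_c = 45 − 18 = 27 → r_n = 166.1 kN.
  R_n,bearing = 1·129.2 + 4·166.1 = 793.4 kN → 793.4 / 2 = 397 kN.
Bolt shear governs: 187 kN.

187 kN (bolt shear governs)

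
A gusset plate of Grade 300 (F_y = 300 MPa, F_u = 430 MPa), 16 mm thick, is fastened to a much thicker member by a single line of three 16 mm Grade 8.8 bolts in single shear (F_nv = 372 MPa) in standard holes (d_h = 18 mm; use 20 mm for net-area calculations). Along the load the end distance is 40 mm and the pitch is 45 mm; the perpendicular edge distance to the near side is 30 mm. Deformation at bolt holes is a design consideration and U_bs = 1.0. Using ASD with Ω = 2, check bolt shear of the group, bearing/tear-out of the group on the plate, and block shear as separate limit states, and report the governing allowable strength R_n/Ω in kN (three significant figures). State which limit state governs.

112 kN (bolt shear governs)

Bolt shear: A_b = π·16²/4 = 201.1 mm²; R_n = 372 × 201.1 × 3 × 1 / 1000 = 224.4 kN → 224.4 / 2 = 112 kN.
Bearing: edge l_c = 31, r_n = 255.9 kN; interior l_c = 27, r_n = 222.9 kN; R_n = 255.9 + 2·222.9 = 701.8 kN → 351 kN.
Block shear: A_gv = 2080, A_nv = 1280, A_nt = 320 mm²; R_n = min(0.6F_uA_nv, 0.6F_yA_gv) + U_bs·F_u·A_nt = 467.8 kN → 234 kN.
Bolt shear governs: 112 kN.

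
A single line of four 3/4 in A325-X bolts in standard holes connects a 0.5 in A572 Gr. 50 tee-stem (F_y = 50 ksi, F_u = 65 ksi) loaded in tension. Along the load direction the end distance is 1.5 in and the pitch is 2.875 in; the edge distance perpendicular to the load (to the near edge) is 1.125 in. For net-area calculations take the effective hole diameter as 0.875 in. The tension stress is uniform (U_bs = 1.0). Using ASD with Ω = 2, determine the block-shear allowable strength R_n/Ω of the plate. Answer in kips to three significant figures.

80 kips

Shear plane L_v = 1.5 + 3·2.875 = 10.12 in; A_gv = 10.12 × 0.5 = 5.062 in².
A_nv = (10.12 − 3.5·0.875) × 0.5 = 3.531 in².
A_nt = (1.125 − 0.5·0.875) × 0.5 = 0.3438 in².
0.6 F_u A_nv = 137.7 kips; 0.6 F_y A_gv = 151.9 kips → shear rupture governs the shear term.
R_n = 137.7 + 1.0 × 65 × 0.3438 = 160.1 kips.
Allowable strength R_n/Ω = 160.1 / 2 = 80 kips.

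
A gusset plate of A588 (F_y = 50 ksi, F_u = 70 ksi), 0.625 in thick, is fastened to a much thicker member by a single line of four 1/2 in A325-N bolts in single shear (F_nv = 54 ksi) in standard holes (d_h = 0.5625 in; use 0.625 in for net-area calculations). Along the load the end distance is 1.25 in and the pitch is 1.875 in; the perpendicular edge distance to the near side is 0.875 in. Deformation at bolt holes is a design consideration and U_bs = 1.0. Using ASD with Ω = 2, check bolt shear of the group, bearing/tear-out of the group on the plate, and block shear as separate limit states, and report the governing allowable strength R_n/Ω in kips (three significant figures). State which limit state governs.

Bolt shear: A_b = π·0.5²/4 = 0.1963 in²; R_n = 54 × 0.1963 × 4 × 1 = 42.41 kips → 42.41 / 2 = 21.2 kips.
Bearing: edge l_c = 0.9688, r_n = 50.86 kips; interior l_c = 1.312, r_n = 52.5 kips; R_n = 50.86 + 3·52.5 = 208.4 kips → 104 kips.
Block shear: A_gv = 4.297, A_nv = 2.93, A_nt = 0.3516 in²; R_n = min(0.6F_uA_nv, 0.6F_yA_gv) + U_bs·F_u·A_nt = 147.7 kips → 73.8 kips.
Bolt shear governs: 21.2 kips.

21.2 kips (bolt shear governs)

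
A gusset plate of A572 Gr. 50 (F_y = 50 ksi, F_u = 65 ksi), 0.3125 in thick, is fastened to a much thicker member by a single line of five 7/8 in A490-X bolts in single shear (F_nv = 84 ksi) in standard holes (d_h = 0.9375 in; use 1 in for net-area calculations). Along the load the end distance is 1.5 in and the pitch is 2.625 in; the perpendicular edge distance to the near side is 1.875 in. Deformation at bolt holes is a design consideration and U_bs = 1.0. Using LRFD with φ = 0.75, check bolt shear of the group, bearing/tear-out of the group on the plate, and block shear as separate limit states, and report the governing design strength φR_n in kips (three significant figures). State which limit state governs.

89.5 kips (block shear governs)

Bolt shear: A_b = π·0.875²/4 = 0.6013 in²; R_n = 84 × 0.6013 × 5 × 1 = 252.6 kips → 0.75 × 252.6 = 189 kips.
Bearing: edge l_c = 1.031, r_n = 25.14 kips; interior l_c = 1.688, r_n = 41.13 kips; R_n = 25.14 + 4·41.13 = 189.7 kips → 142 kips.
Block shear: A_gv = 3.75, A_nv = 2.344, A_nt = 0.4297 in²; R_n = min(0.6F_uA_nv, 0.6F_yA_gv) + U_bs·F_u·A_nt = 119.3 kips → 89.5 kips.
Block shear governs: 89.5 kips.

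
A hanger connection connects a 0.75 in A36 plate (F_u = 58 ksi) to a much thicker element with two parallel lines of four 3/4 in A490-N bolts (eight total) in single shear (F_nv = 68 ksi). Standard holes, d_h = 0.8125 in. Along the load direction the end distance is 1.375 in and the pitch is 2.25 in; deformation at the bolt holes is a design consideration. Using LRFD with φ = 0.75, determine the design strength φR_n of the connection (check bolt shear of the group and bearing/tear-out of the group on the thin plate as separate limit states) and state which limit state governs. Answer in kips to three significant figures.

180 kips (bolt shear governs)

Bolt shear: A_b = π·0.75²/4 = 0.4418 in²; R_n = 68 × 0.4418 × 8 × 1 = 240.3 kips → 0.75 × 240.3 = 180 kips.
Bearing (1.2 l_c t F_u ≤ 2.4 d t F_u): upper limit = 2.4·0.75·0.75·58 = 78.3 kips.
  Edge l_c = 1.375 − 0.8125/2 = 0.9688 → r_n = 50.57 kips; interior l_c = 2.25 − 0.8125 = 1.438 → r_n = 75.04 kips.
  R_n,bearing = 2·50.57 + 6·75.04 = 551.4 kips → 0.75 × 551.4 = 414 kips.
Bolt shear governs: 180 kips.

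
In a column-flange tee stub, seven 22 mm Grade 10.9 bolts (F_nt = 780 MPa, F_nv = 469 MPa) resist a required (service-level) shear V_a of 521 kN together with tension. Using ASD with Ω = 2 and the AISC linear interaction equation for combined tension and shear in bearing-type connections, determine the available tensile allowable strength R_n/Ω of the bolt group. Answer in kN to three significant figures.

A_b = π·22²/4 = 380.1 mm²; f_rv = 521 × 1000 / (7 × 380.1) = 195.8 MPa.
F'_nt = 1.3 F_nt − (Ω F_nt / F_nv) f_rv = 1.3·780 − (2·780/469)·195.8 = 362.7 MPa, capped at F_nt → F'_nt = 362.7 MPa.
R_n = F'_nt · A_b · n = 362.7 × 380.1 × 7 / 1000 = 965.2 kN.
Allowable strength R_n/Ω = 965.2 / 2 = 483 kN.

483 kN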